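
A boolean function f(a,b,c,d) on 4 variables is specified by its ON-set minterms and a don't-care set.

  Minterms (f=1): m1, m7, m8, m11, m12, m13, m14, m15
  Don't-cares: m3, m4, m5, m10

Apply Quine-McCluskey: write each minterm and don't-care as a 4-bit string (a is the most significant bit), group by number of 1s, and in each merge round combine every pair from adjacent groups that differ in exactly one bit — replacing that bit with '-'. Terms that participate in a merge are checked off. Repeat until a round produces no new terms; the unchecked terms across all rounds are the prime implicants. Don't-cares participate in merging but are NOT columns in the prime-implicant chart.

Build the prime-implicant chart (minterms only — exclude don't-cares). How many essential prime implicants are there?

Round 0: 0001✓ 0011✓ 0100✓ 0101✓ 0111✓ 1000✓ 1010✓ 1011✓ 1100✓ 1101✓ 1110✓ 1111✓
Round 1: -011✓ -100✓ -101✓ -111✓ 0-01✓ 0-11✓ 00-1✓ 01-1✓ 010-✓ 1-00✓ 1-10✓ 1-11✓ 10-0✓ 101-✓ 11-0✓ 11-1✓ 110-✓ 111-✓
Round 2: --11 -1-1 -10- 0--1 1--0 1-1- 11--
PIs = {--11, -1-1, -10-, 0--1, 1--0, 1-1-, 11--}
Coverage chart:
  m1: 0--1 ←essential
  m7: --11,-1-1,0--1
  m8: 1--0 ←essential
  m11: --11,1-1-
  m12: -10-,1--0,11--
  m13: -1-1,-10-,11--
  m14: 1--0,1-1-,11--
  m15: --11,-1-1,1-1-,11--
Essential: 0--1, 1--0

2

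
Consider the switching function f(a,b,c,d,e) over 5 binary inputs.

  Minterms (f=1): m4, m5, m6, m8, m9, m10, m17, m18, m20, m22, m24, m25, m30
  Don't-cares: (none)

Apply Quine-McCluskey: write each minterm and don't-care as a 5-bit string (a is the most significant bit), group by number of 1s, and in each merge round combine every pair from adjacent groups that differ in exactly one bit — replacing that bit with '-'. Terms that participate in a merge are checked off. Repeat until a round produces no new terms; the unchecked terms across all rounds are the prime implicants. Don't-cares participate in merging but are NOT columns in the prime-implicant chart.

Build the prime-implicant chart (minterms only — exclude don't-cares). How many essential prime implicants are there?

7

size-2^0 implicants → 00100(✓)  00101(✓)  00110(✓)  01000(✓)  01001(✓)  01010(✓)  10001(✓)  10010(✓)  10100(✓)  10110(✓)  11000(✓)  11001(✓)  11110(✓)
size-2^1 implicants → -0100(✓)  -0110(✓)  -1000(✓)  -1001(✓)  001-0(✓)  0010-  010-0  0100-(✓)  1-001  1-110  10-10  101-0(✓)  1100-(✓)
size-2^2 implicants → -01-0  -100-
Unchecked terms (primes): -01-0, -100-, 0010-, 010-0, 1-001, 1-110, 10-10
Minterm coverage:
  m4 ⊆ -01-0,0010-
  m5 ⊆ 0010- [E]
  m6 ⊆ -01-0 [E]
  m8 ⊆ -100-,010-0
  m9 ⊆ -100- [E]
  m10 ⊆ 010-0 [E]
  m17 ⊆ 1-001 [E]
  m18 ⊆ 10-10 [E]
  m20 ⊆ -01-0 [E]
  m22 ⊆ -01-0,1-110,10-10
  m24 ⊆ -100- [E]
  m25 ⊆ -100-,1-001
  m30 ⊆ 1-110 [E]
E = {-01-0, -100-, 0010-, 010-0, 1-001, 1-110, 10-10}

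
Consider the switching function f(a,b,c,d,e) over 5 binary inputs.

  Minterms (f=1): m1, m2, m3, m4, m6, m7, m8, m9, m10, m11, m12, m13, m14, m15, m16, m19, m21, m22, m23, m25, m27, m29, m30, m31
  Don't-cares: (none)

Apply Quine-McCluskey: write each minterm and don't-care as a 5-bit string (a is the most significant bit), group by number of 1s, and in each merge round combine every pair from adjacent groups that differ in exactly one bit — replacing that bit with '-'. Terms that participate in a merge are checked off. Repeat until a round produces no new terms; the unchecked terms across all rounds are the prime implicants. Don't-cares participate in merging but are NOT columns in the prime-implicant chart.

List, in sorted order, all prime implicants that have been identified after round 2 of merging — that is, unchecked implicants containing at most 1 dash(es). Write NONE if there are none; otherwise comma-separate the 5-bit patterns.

[col 0] 00001*, 00010*, 00011*, 00100*, 00110*, 00111*, 01000*, 01001*, 01010*, 01011*, 01100*, 01101*, 01110*, 01111*, 10000, 10011*, 10101*, 10110*, 10111*, 11001*, 11011*, 11101*, 11110*, 11111*
[col 1] -0011*, -0110*, -0111*, -1001*, -1011*, -1101*, -1110*, -1111*, 0-001*, 0-010*, 0-011*, 0-100*, 0-110*, 0-111*, 00-10*, 00-11*, 000-1*, 0001-*, 001-0*, 0011-*, 01-00*, 01-01*, 01-10*, 01-11*, 010-0*, 010-1*, 0100-*, 0101-*, 011-0*, 011-1*, 0110-*, 0111-*, 1-011*, 1-101*, 1-110*, 1-111*, 10-11*, 101-1*, 1011-*, 11-01*, 11-11*, 110-1*, 111-1*, 1111-*
[col 2] --011*, --110*, --111*, -0-11*, -011-*, -1-01*, -1-11*, -10-1*, -11-1*, -111-*, 0--10*, 0--11*, 0-0-1, 0-01-*, 0-1-0, 0-11-*, 00-1-*, 01--0*, 01--1*, 01-0-*, 01-1-*, 010--*, 011--*, 1--11*, 1-1-1, 1-11-*, 11--1*
[col 3] ---11, --11-, -1--1, 0--1-, 01---
Prime implicants: ---11, --11-, -1--1, 0--1-, 0-0-1, 0-1-0, 01---, 1-1-1, 10000

10000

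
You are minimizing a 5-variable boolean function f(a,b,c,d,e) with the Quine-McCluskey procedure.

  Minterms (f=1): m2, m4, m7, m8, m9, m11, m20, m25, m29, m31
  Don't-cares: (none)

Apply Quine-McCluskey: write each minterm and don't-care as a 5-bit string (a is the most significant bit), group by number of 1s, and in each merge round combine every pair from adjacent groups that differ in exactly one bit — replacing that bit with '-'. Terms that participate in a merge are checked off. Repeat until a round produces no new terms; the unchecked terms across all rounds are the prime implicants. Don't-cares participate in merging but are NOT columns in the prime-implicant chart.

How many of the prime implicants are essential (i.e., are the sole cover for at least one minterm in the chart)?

size-2^0 implicants → 00010  00100(✓)  00111  01000(✓)  01001(✓)  01011(✓)  10100(✓)  11001(✓)  11101(✓)  11111(✓)
size-2^1 implicants → -0100  -1001  010-1  0100-  11-01  111-1
Unchecked terms (primes): -0100, -1001, 00010, 00111, 010-1, 0100-, 11-01, 111-1
Minterm coverage:
  m2 ⊆ 00010 [E]
  m4 ⊆ -0100 [E]
  m7 ⊆ 00111 [E]
  m8 ⊆ 0100- [E]
  m9 ⊆ -1001,010-1,0100-
  m11 ⊆ 010-1 [E]
  m20 ⊆ -0100 [E]
  m25 ⊆ -1001,11-01
  m29 ⊆ 11-01,111-1
  m31 ⊆ 111-1 [E]
E = {-0100, 00010, 00111, 010-1, 0100-, 111-1}

6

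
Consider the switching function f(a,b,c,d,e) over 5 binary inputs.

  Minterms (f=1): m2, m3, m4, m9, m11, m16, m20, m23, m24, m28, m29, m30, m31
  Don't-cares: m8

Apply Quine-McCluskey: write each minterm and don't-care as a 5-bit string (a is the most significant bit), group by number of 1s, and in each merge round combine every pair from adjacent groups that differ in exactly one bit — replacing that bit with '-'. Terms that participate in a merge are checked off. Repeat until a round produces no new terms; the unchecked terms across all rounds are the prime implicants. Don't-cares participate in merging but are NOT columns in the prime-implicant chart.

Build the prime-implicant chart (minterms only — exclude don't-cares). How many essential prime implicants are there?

size-2^0 implicants → 00010(✓)  00011(✓)  00100(✓)  01000(✓)  01001(✓)  01011(✓)  10000(✓)  10100(✓)  10111(✓)  11000(✓)  11100(✓)  11101(✓)  11110(✓)  11111(✓)
size-2^1 implicants → -0100  -1000  0-011  0001-  010-1  0100-  1-000(✓)  1-100(✓)  1-111  10-00(✓)  11-00(✓)  111-0(✓)  111-1(✓)  1110-(✓)  1111-(✓)
size-2^2 implicants → 1--00  111--
Unchecked terms (primes): -0100, -1000, 0-011, 0001-, 010-1, 0100-, 1--00, 1-111, 111--
Minterm coverage:
  m2 ⊆ 0001- [E]
  m3 ⊆ 0-011,0001-
  m4 ⊆ -0100 [E]
  m9 ⊆ 010-1,0100-
  m11 ⊆ 0-011,010-1
  m16 ⊆ 1--00 [E]
  m20 ⊆ -0100,1--00
  m23 ⊆ 1-111 [E]
  m24 ⊆ -1000,1--00
  m28 ⊆ 1--00,111--
  m29 ⊆ 111-- [E]
  m30 ⊆ 111-- [E]
  m31 ⊆ 1-111,111--
E = {-0100, 0001-, 1--00, 1-111, 111--}

5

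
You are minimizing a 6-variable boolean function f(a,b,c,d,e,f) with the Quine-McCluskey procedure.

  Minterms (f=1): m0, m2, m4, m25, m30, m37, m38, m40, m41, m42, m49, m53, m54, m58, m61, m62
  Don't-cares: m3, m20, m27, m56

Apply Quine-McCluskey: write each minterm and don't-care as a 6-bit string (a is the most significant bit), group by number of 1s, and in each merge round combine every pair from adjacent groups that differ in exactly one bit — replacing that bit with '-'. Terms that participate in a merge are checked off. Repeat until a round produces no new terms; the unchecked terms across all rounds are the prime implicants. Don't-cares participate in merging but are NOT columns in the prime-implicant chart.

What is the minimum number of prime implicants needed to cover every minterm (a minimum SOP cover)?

[col 0] 000000*, 000010*, 000011*, 000100*, 010100*, 011001*, 011011*, 011110*, 100101*, 100110*, 101000*, 101001*, 101010*, 110001*, 110101*, 110110*, 111000*, 111010*, 111101*, 111110*
[col 1] -11110, 0-0100, 000-00, 0000-0, 00001-, 0110-1, 1-0101, 1-0110, 1-1000*, 1-1010*, 1010-0*, 10100-, 11-101, 11-110, 110-01, 111-10, 1110-0*
[col 2] 1-10-0
Prime implicants: -11110, 0-0100, 000-00, 0000-0, 00001-, 0110-1, 1-0101, 1-0110, 1-10-0, 10100-, 11-101, 11-110, 110-01, 111-10
PI chart (minterm → PIs covering it):
  0 | 000-00,0000-0
  2 | 0000-0,00001-
  4 | 0-0100,000-00
  25 | 0110-1  (sole → essential)
  30 | -11110  (sole → essential)
  37 | 1-0101  (sole → essential)
  38 | 1-0110  (sole → essential)
  40 | 1-10-0,10100-
  41 | 10100-  (sole → essential)
  42 | 1-10-0  (sole → essential)
  49 | 110-01  (sole → essential)
  53 | 1-0101,11-101,110-01
  54 | 1-0110,11-110
  58 | 1-10-0,111-10
  61 | 11-101  (sole → essential)
  62 | -11110,11-110,111-10
Essential prime implicants: -11110, 0110-1, 1-0101, 1-0110, 1-10-0, 10100-, 11-101, 110-01
Petrick residual → 0-0100, 0000-0
Minimum SOP uses 10 PIs: bcdef' + a'c'de'f' + a'b'c'd'f' + a'bcd'f + ac'de'f + ac'def' + acd'f' + ab'cd'e' + abde'f + abc'e'f

10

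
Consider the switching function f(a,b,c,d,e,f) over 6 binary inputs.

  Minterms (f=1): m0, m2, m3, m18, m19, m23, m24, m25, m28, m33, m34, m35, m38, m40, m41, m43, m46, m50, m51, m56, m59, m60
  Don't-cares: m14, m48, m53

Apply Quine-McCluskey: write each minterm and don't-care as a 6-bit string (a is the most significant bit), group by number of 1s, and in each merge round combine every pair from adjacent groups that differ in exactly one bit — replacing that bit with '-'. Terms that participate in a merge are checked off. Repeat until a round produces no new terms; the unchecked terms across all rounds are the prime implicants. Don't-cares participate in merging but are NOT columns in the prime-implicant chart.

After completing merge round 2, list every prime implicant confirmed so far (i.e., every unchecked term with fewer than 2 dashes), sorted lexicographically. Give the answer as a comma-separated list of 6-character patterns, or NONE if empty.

-01110, 0000-0, 010-11, 01100-, 1-1000, 10-110, 100-10, 10100-, 11-000, 1100-0, 110101

Round 0: 000000✓ 000010✓ 000011✓ 001110✓ 010010✓ 010011✓ 010111✓ 011000✓ 011001✓ 011100✓ 100001✓ 100010✓ 100011✓ 100110✓ 101000✓ 101001✓ 101011✓ 101110✓ 110000✓ 110010✓ 110011✓ 110101 111000✓ 111011✓ 111100✓
Round 1: -00010✓ -00011✓ -01110 -10010✓ -10011✓ -11000✓ -11100✓ 0-0010✓ 0-0011✓ 0000-0 00001-✓ 010-11 01001-✓ 011-00✓ 01100- 1-0010✓ 1-0011✓ 1-1000 1-1011✓ 10-001✓ 10-011✓ 10-110 100-10 1000-1✓ 10001-✓ 1010-1✓ 10100- 11-000 11-011✓ 1100-0 11001-✓ 111-00✓
Round 2: --0010✓ --0011✓ -0001-✓ -1001-✓ -11-00 0-001-✓ 1--011 1-001-✓ 10-0-1
Round 3: --001-
PIs = {--001-, -01110, -11-00, 0000-0, 010-11, 01100-, 1--011, 1-1000, 10-0-1, 10-110, 100-10, 10100-, 11-000, 1100-0, 110101}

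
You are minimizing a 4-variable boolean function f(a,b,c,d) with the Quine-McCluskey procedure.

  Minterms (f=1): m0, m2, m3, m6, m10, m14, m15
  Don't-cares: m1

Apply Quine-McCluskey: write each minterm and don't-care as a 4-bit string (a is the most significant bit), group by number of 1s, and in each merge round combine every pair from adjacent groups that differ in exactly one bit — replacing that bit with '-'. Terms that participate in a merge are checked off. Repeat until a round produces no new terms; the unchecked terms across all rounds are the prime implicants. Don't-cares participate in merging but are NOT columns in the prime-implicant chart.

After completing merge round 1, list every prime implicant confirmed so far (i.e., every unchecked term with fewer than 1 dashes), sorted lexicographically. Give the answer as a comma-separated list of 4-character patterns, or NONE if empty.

[col 0] 0000*, 0001*, 0010*, 0011*, 0110*, 1010*, 1110*, 1111*
[col 1] -010*, -110*, 0-10*, 00-0*, 00-1*, 000-*, 001-*, 1-10*, 111-
[col 2] --10, 00--
Prime implicants: --10, 00--, 111-

NONE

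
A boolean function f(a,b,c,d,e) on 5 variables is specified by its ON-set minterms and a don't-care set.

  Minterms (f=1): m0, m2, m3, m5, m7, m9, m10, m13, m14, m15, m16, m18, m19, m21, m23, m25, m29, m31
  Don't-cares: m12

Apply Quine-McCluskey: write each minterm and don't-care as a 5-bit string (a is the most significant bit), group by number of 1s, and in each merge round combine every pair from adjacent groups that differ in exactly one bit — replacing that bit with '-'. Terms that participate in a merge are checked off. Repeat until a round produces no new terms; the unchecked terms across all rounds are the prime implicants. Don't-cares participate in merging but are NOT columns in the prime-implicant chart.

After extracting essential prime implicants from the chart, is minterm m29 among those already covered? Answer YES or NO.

YES

size-2^0 implicants → 00000(✓)  00010(✓)  00011(✓)  00101(✓)  00111(✓)  01001(✓)  01010(✓)  01100(✓)  01101(✓)  01110(✓)  01111(✓)  10000(✓)  10010(✓)  10011(✓)  10101(✓)  10111(✓)  11001(✓)  11101(✓)  11111(✓)
size-2^1 implicants → -0000(✓)  -0010(✓)  -0011(✓)  -0101(✓)  -0111(✓)  -1001(✓)  -1101(✓)  -1111(✓)  0-010  0-101(✓)  0-111(✓)  00-11(✓)  000-0(✓)  0001-(✓)  001-1(✓)  01-01(✓)  01-10  011-0(✓)  011-1(✓)  0110-(✓)  0111-(✓)  1-101(✓)  1-111(✓)  10-11(✓)  100-0(✓)  1001-(✓)  101-1(✓)  11-01(✓)  111-1(✓)
size-2^2 implicants → --101(✓)  --111(✓)  -0-11  -00-0  -001-  -01-1(✓)  -1-01  -11-1(✓)  0-1-1(✓)  011--  1-1-1(✓)
size-2^3 implicants → --1-1
Unchecked terms (primes): --1-1, -0-11, -00-0, -001-, -1-01, 0-010, 01-10, 011--
Minterm coverage:
  m0 ⊆ -00-0 [E]
  m2 ⊆ -00-0,-001-,0-010
  m3 ⊆ -0-11,-001-
  m5 ⊆ --1-1 [E]
  m7 ⊆ --1-1,-0-11
  m9 ⊆ -1-01 [E]
  m10 ⊆ 0-010,01-10
  m13 ⊆ --1-1,-1-01,011--
  m14 ⊆ 01-10,011--
  m15 ⊆ --1-1,011--
  m16 ⊆ -00-0 [E]
  m18 ⊆ -00-0,-001-
  m19 ⊆ -0-11,-001-
  m21 ⊆ --1-1 [E]
  m23 ⊆ --1-1,-0-11
  m25 ⊆ -1-01 [E]
  m29 ⊆ --1-1,-1-01
  m31 ⊆ --1-1 [E]
E = {--1-1, -00-0, -1-01}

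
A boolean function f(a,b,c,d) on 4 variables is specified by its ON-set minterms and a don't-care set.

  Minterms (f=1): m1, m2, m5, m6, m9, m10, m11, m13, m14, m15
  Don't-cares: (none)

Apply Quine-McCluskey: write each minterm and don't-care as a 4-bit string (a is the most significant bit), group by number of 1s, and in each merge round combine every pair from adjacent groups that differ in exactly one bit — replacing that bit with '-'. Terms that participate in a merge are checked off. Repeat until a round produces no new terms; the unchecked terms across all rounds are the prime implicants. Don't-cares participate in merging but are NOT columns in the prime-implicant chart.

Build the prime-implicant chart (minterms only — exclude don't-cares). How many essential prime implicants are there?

[col 0] 0001*, 0010*, 0101*, 0110*, 1001*, 1010*, 1011*, 1101*, 1110*, 1111*
[col 1] -001*, -010*, -101*, -110*, 0-01*, 0-10*, 1-01*, 1-10*, 1-11*, 10-1*, 101-*, 11-1*, 111-*
[col 2] --01, --10, 1--1, 1-1-
Prime implicants: --01, --10, 1--1, 1-1-
PI chart (minterm → PIs covering it):
  1 | --01  (sole → essential)
  2 | --10  (sole → essential)
  5 | --01  (sole → essential)
  6 | --10  (sole → essential)
  9 | --01,1--1
  10 | --10,1-1-
  11 | 1--1,1-1-
  13 | --01,1--1
  14 | --10,1-1-
  15 | 1--1,1-1-
Essential prime implicants: --01, --10

2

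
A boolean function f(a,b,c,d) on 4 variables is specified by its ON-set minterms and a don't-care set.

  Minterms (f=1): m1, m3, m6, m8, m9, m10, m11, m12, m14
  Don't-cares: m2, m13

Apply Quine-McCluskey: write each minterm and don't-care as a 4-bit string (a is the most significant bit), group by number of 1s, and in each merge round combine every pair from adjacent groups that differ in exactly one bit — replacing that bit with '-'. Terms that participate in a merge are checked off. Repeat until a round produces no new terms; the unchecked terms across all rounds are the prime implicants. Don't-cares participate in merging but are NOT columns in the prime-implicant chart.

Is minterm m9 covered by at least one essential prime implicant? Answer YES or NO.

Round 0: 0001✓ 0010✓ 0011✓ 0110✓ 1000✓ 1001✓ 1010✓ 1011✓ 1100✓ 1101✓ 1110✓
Round 1: -001✓ -010✓ -011✓ -110✓ 0-10✓ 00-1✓ 001-✓ 1-00✓ 1-01✓ 1-10✓ 10-0✓ 10-1✓ 100-✓ 101-✓ 11-0✓ 110-✓
Round 2: --10 -0-1 -01- 1--0 1-0- 10--
PIs = {--10, -0-1, -01-, 1--0, 1-0-, 10--}
Coverage chart:
  m1: -0-1 ←essential
  m3: -0-1,-01-
  m6: --10 ←essential
  m8: 1--0,1-0-,10--
  m9: -0-1,1-0-,10--
  m10: --10,-01-,1--0,10--
  m11: -0-1,-01-,10--
  m12: 1--0,1-0-
  m14: --10,1--0
Essential: --10, -0-1

YES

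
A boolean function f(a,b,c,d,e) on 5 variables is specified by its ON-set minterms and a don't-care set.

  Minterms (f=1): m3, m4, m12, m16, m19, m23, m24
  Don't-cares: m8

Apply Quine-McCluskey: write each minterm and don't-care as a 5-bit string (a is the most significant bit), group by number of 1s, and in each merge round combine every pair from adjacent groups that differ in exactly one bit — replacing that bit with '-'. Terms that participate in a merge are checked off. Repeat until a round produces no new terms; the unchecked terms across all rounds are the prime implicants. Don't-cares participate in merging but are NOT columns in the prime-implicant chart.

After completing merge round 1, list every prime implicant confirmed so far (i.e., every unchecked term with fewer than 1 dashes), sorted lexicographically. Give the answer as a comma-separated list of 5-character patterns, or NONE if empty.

NONE

size-2^0 implicants → 00011(✓)  00100(✓)  01000(✓)  01100(✓)  10000(✓)  10011(✓)  10111(✓)  11000(✓)
size-2^1 implicants → -0011  -1000  0-100  01-00  1-000  10-11
Unchecked terms (primes): -0011, -1000, 0-100, 01-00, 1-000, 10-11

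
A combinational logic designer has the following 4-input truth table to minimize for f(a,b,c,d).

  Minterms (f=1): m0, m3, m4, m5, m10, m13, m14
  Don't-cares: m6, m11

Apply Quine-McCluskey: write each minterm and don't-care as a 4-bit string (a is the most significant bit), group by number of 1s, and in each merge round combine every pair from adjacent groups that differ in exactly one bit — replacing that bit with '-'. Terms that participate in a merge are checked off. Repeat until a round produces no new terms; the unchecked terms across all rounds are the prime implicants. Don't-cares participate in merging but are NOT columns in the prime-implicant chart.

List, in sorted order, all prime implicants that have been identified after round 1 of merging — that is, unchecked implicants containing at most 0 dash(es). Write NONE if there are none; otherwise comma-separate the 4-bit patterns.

[col 0] 0000*, 0011*, 0100*, 0101*, 0110*, 1010*, 1011*, 1101*, 1110*
[col 1] -011, -101, -110, 0-00, 01-0, 010-, 1-10, 101-
Prime implicants: -011, -101, -110, 0-00, 01-0, 010-, 1-10, 101-

NONE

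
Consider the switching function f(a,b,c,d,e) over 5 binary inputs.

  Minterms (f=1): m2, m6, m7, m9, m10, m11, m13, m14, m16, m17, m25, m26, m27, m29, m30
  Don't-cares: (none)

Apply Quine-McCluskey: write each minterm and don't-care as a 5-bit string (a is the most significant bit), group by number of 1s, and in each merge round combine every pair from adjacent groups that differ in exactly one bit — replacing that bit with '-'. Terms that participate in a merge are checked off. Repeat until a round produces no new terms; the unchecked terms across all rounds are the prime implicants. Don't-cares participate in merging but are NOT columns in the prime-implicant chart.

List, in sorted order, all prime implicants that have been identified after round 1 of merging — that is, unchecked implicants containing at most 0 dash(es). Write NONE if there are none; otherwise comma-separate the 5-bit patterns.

Round 0: 00010✓ 00110✓ 00111✓ 01001✓ 01010✓ 01011✓ 01101✓ 01110✓ 10000✓ 10001✓ 11001✓ 11010✓ 11011✓ 11101✓ 11110✓
Round 1: -1001✓ -1010✓ -1011✓ -1101✓ -1110✓ 0-010✓ 0-110✓ 00-10✓ 0011- 01-01✓ 01-10✓ 010-1✓ 0101-✓ 1-001 1000- 11-01✓ 11-10✓ 110-1✓ 1101-✓
Round 2: -1-01 -1-10 -10-1 -101- 0--10
PIs = {-1-01, -1-10, -10-1, -101-, 0--10, 0011-, 1-001, 1000-}

NONE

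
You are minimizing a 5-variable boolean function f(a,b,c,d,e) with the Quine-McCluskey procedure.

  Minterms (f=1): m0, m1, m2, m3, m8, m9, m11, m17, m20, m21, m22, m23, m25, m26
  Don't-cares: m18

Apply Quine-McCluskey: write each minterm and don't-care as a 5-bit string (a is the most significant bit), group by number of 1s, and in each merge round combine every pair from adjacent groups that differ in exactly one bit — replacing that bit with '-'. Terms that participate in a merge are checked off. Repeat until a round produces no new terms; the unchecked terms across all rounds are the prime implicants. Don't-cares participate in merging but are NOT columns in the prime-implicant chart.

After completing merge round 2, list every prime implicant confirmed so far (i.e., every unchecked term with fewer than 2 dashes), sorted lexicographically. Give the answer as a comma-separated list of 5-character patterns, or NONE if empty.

size-2^0 implicants → 00000(✓)  00001(✓)  00010(✓)  00011(✓)  01000(✓)  01001(✓)  01011(✓)  10001(✓)  10010(✓)  10100(✓)  10101(✓)  10110(✓)  10111(✓)  11001(✓)  11010(✓)
size-2^1 implicants → -0001(✓)  -0010  -1001(✓)  0-000(✓)  0-001(✓)  0-011(✓)  000-0(✓)  000-1(✓)  0000-(✓)  0001-(✓)  010-1(✓)  0100-(✓)  1-001(✓)  1-010  10-01  10-10  101-0(✓)  101-1(✓)  1010-(✓)  1011-(✓)
size-2^2 implicants → --001  0-0-1  0-00-  000--  101--
Unchecked terms (primes): --001, -0010, 0-0-1, 0-00-, 000--, 1-010, 10-01, 10-10, 101--

-0010, 1-010, 10-01, 10-10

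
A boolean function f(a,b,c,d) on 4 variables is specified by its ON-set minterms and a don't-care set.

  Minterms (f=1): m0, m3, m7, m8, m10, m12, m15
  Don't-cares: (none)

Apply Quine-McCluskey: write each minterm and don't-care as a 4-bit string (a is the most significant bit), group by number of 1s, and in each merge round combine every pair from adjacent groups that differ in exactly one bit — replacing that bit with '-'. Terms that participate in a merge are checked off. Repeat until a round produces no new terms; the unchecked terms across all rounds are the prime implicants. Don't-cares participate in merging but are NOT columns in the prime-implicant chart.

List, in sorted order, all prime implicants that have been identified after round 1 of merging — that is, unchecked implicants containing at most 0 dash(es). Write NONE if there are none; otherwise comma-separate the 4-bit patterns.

NONE

Round 0: 0000✓ 0011✓ 0111✓ 1000✓ 1010✓ 1100✓ 1111✓
Round 1: -000 -111 0-11 1-00 10-0
PIs = {-000, -111, 0-11, 1-00, 10-0}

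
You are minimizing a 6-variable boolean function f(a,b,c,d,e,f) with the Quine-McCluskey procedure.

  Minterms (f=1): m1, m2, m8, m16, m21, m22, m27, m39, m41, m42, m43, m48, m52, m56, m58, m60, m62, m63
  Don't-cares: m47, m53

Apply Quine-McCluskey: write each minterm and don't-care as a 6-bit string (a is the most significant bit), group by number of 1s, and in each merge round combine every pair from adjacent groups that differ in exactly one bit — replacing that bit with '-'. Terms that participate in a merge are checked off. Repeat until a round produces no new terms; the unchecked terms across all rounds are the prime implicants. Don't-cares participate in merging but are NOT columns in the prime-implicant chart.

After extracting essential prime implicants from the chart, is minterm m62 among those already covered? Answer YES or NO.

size-2^0 implicants → 000001  000010  001000  010000(✓)  010101(✓)  010110  011011  100111(✓)  101001(✓)  101010(✓)  101011(✓)  101111(✓)  110000(✓)  110100(✓)  110101(✓)  111000(✓)  111010(✓)  111100(✓)  111110(✓)  111111(✓)
size-2^1 implicants → -10000  -10101  1-1010  1-1111  10-111  101-11  1010-1  10101-  11-000(✓)  11-100(✓)  110-00(✓)  11010-  111-00(✓)  111-10(✓)  1110-0(✓)  1111-0(✓)  11111-
size-2^2 implicants → 11--00  111--0
Unchecked terms (primes): -10000, -10101, 000001, 000010, 001000, 010110, 011011, 1-1010, 1-1111, 10-111, 101-11, 1010-1, 10101-, 11--00, 11010-, 111--0, 11111-
Minterm coverage:
  m1 ⊆ 000001 [E]
  m2 ⊆ 000010 [E]
  m8 ⊆ 001000 [E]
  m16 ⊆ -10000 [E]
  m21 ⊆ -10101 [E]
  m22 ⊆ 010110 [E]
  m27 ⊆ 011011 [E]
  m39 ⊆ 10-111 [E]
  m41 ⊆ 1010-1 [E]
  m42 ⊆ 1-1010,10101-
  m43 ⊆ 101-11,1010-1,10101-
  m48 ⊆ -10000,11--00
  m52 ⊆ 11--00,11010-
  m56 ⊆ 11--00,111--0
  m58 ⊆ 1-1010,111--0
  m60 ⊆ 11--00,111--0
  m62 ⊆ 111--0,11111-
  m63 ⊆ 1-1111,11111-
E = {-10000, -10101, 000001, 000010, 001000, 010110, 011011, 10-111, 1010-1}

NO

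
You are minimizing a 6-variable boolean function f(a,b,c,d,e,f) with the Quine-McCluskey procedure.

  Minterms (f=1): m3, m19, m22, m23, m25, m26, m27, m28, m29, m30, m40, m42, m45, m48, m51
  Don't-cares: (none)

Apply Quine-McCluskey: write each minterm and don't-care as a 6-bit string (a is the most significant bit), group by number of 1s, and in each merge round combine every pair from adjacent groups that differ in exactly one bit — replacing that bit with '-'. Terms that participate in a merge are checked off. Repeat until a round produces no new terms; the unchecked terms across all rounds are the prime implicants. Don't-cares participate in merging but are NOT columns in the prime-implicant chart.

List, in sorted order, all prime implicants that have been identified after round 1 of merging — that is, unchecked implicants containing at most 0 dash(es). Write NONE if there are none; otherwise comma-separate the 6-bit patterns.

size-2^0 implicants → 000011(✓)  010011(✓)  010110(✓)  010111(✓)  011001(✓)  011010(✓)  011011(✓)  011100(✓)  011101(✓)  011110(✓)  101000(✓)  101010(✓)  101101  110000  110011(✓)
size-2^1 implicants → -10011  0-0011  01-011  01-110  010-11  01011-  011-01  011-10  0110-1  01101-  0111-0  01110-  1010-0
Unchecked terms (primes): -10011, 0-0011, 01-011, 01-110, 010-11, 01011-, 011-01, 011-10, 0110-1, 01101-, 0111-0, 01110-, 1010-0, 101101, 110000

101101, 110000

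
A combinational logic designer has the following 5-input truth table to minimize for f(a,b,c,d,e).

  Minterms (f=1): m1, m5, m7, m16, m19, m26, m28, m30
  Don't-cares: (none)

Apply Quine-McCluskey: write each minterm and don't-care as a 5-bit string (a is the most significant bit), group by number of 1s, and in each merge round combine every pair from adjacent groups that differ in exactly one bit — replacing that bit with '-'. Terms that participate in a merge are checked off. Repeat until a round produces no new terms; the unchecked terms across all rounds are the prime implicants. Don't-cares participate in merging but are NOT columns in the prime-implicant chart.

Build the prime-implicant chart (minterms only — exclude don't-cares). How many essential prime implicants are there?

6

[col 0] 00001*, 00101*, 00111*, 10000, 10011, 11010*, 11100*, 11110*
[col 1] 00-01, 001-1, 11-10, 111-0
Prime implicants: 00-01, 001-1, 10000, 10011, 11-10, 111-0
PI chart (minterm → PIs covering it):
  1 | 00-01  (sole → essential)
  5 | 00-01,001-1
  7 | 001-1  (sole → essential)
  16 | 10000  (sole → essential)
  19 | 10011  (sole → essential)
  26 | 11-10  (sole → essential)
  28 | 111-0  (sole → essential)
  30 | 11-10,111-0
Essential prime implicants: 00-01, 001-1, 10000, 10011, 11-10, 111-0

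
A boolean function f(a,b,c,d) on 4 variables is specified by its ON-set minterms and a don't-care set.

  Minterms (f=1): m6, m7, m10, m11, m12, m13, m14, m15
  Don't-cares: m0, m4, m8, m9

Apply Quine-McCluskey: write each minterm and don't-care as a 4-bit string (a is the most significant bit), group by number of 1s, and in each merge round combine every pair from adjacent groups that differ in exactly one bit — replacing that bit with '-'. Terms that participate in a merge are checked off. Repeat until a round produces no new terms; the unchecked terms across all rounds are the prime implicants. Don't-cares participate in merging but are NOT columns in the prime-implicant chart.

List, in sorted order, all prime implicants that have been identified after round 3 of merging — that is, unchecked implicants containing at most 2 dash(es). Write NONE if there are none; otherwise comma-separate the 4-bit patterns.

Round 0: 0000✓ 0100✓ 0110✓ 0111✓ 1000✓ 1001✓ 1010✓ 1011✓ 1100✓ 1101✓ 1110✓ 1111✓
Round 1: -000✓ -100✓ -110✓ -111✓ 0-00✓ 01-0✓ 011-✓ 1-00✓ 1-01✓ 1-10✓ 1-11✓ 10-0✓ 10-1✓ 100-✓ 101-✓ 11-0✓ 11-1✓ 110-✓ 111-✓
Round 2: --00 -1-0 -11- 1--0✓ 1--1✓ 1-0-✓ 1-1-✓ 10--✓ 11--✓
Round 3: 1---
PIs = {--00, -1-0, -11-, 1---}

--00, -1-0, -11-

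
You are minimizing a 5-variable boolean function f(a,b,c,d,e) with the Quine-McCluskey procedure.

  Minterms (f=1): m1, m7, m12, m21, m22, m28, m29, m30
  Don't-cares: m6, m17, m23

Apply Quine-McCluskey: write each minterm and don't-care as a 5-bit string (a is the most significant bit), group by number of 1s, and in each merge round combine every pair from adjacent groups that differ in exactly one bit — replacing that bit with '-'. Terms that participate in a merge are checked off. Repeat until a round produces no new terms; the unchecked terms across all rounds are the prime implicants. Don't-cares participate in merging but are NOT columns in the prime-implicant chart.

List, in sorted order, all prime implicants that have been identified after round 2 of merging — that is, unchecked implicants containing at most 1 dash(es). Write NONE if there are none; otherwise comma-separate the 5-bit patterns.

size-2^0 implicants → 00001(✓)  00110(✓)  00111(✓)  01100(✓)  10001(✓)  10101(✓)  10110(✓)  10111(✓)  11100(✓)  11101(✓)  11110(✓)
size-2^1 implicants → -0001  -0110(✓)  -0111(✓)  -1100  0011-(✓)  1-101  1-110  10-01  101-1  1011-(✓)  111-0  1110-
size-2^2 implicants → -011-
Unchecked terms (primes): -0001, -011-, -1100, 1-101, 1-110, 10-01, 101-1, 111-0, 1110-

-0001, -1100, 1-101, 1-110, 10-01, 101-1, 111-0, 1110-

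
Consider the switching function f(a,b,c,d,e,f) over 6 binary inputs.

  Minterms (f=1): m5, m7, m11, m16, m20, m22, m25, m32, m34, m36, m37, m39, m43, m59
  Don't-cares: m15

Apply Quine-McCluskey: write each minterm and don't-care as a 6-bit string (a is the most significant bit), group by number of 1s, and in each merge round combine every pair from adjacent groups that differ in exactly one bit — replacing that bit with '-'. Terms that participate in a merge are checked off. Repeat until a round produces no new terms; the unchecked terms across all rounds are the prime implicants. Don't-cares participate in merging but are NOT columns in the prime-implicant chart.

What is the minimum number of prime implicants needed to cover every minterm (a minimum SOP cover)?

Round 0: 000101✓ 000111✓ 001011✓ 001111✓ 010000✓ 010100✓ 010110✓ 011001 100000✓ 100010✓ 100100✓ 100101✓ 100111✓ 101011✓ 111011✓
Round 1: -00101✓ -00111✓ -01011 00-111 0001-1✓ 001-11 010-00 0101-0 1-1011 100-00 1000-0 1001-1✓ 10010-
Round 2: -001-1
PIs = {-001-1, -01011, 00-111, 001-11, 010-00, 0101-0, 011001, 1-1011, 100-00, 1000-0, 10010-}
Coverage chart:
  m5: -001-1 ←essential
  m7: -001-1,00-111
  m11: -01011,001-11
  m16: 010-00 ←essential
  m20: 010-00,0101-0
  m22: 0101-0 ←essential
  m25: 011001 ←essential
  m32: 100-00,1000-0
  m34: 1000-0 ←essential
  m36: 100-00,10010-
  m37: -001-1,10010-
  m39: -001-1 ←essential
  m43: -01011,1-1011
  m59: 1-1011 ←essential
Essential: -001-1, 010-00, 0101-0, 011001, 1-1011, 1000-0
Petrick residual → -01011, 100-00
Min cover (8 terms): b'c'df + b'cd'ef + a'bc'e'f' + a'bc'df' + a'bcd'e'f + acd'ef + ab'c'e'f' + ab'c'd'f'

8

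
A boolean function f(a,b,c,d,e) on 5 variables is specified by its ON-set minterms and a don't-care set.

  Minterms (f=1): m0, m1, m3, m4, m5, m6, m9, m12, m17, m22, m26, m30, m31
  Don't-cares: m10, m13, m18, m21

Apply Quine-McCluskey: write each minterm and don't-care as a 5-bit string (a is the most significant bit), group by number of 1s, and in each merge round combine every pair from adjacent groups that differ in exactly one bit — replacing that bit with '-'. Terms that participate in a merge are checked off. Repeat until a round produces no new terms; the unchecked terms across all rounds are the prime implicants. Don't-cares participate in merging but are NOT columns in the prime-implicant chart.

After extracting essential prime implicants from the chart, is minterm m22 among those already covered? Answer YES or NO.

[col 0] 00000*, 00001*, 00011*, 00100*, 00101*, 00110*, 01001*, 01010*, 01100*, 01101*, 10001*, 10010*, 10101*, 10110*, 11010*, 11110*, 11111*
[col 1] -0001*, -0101*, -0110, -1010, 0-001*, 0-100*, 0-101*, 00-00*, 00-01*, 000-1, 0000-*, 001-0, 0010-*, 01-01*, 0110-*, 1-010*, 1-110*, 10-01*, 10-10*, 11-10*, 1111-
[col 2] -0-01, 0--01, 0-10-, 00-0-, 1--10
Prime implicants: -0-01, -0110, -1010, 0--01, 0-10-, 00-0-, 000-1, 001-0, 1--10, 1111-
PI chart (minterm → PIs covering it):
  0 | 00-0-  (sole → essential)
  1 | -0-01,0--01,00-0-,000-1
  3 | 000-1  (sole → essential)
  4 | 0-10-,00-0-,001-0
  5 | -0-01,0--01,0-10-,00-0-
  6 | -0110,001-0
  9 | 0--01  (sole → essential)
  12 | 0-10-  (sole → essential)
  17 | -0-01  (sole → essential)
  22 | -0110,1--10
  26 | -1010,1--10
  30 | 1--10,1111-
  31 | 1111-  (sole → essential)
Essential prime implicants: -0-01, 0--01, 0-10-, 00-0-, 000-1, 1111-

NO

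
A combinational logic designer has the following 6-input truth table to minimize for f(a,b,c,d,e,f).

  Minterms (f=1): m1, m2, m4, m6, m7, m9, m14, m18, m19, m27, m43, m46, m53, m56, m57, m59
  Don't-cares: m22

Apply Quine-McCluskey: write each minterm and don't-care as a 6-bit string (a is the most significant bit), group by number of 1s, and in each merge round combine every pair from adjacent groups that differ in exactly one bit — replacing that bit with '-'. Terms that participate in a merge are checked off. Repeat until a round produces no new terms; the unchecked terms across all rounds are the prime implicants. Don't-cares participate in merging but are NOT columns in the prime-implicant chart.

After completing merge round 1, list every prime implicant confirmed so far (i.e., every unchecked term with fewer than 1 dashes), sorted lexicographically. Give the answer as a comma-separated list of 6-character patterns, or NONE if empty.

[col 0] 000001*, 000010*, 000100*, 000110*, 000111*, 001001*, 001110*, 010010*, 010011*, 010110*, 011011*, 101011*, 101110*, 110101, 111000*, 111001*, 111011*
[col 1] -01110, -11011, 0-0010*, 0-0110*, 00-001, 00-110, 000-10*, 0001-0, 00011-, 01-011, 010-10*, 01001-, 1-1011, 1110-1, 11100-
[col 2] 0-0-10
Prime implicants: -01110, -11011, 0-0-10, 00-001, 00-110, 0001-0, 00011-, 01-011, 01001-, 1-1011, 110101, 1110-1, 11100-

110101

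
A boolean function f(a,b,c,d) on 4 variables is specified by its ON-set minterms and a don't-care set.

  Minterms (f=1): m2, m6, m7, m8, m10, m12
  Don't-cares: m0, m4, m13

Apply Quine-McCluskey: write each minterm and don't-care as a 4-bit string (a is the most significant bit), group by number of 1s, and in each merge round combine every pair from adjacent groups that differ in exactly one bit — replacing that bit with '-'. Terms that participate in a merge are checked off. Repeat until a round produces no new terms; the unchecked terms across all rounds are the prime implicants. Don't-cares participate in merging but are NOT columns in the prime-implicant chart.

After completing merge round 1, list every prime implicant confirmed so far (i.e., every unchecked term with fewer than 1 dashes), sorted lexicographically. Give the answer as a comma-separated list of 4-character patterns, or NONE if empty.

NONE

[col 0] 0000*, 0010*, 0100*, 0110*, 0111*, 1000*, 1010*, 1100*, 1101*
[col 1] -000*, -010*, -100*, 0-00*, 0-10*, 00-0*, 01-0*, 011-, 1-00*, 10-0*, 110-
[col 2] --00, -0-0, 0--0
Prime implicants: --00, -0-0, 0--0, 011-, 110-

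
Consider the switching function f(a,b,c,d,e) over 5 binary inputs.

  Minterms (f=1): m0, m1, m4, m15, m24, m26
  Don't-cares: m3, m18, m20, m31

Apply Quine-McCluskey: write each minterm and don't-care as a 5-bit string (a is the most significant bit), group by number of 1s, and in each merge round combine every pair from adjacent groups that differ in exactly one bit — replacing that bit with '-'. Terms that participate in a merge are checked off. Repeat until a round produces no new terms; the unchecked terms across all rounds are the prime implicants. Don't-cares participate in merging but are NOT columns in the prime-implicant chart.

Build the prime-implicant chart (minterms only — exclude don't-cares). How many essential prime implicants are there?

2

Round 0: 00000✓ 00001✓ 00011✓ 00100✓ 01111✓ 10010✓ 10100✓ 11000✓ 11010✓ 11111✓
Round 1: -0100 -1111 00-00 000-1 0000- 1-010 110-0
PIs = {-0100, -1111, 00-00, 000-1, 0000-, 1-010, 110-0}
Coverage chart:
  m0: 00-00,0000-
  m1: 000-1,0000-
  m4: -0100,00-00
  m15: -1111 ←essential
  m24: 110-0 ←essential
  m26: 1-010,110-0
Essential: -1111, 110-0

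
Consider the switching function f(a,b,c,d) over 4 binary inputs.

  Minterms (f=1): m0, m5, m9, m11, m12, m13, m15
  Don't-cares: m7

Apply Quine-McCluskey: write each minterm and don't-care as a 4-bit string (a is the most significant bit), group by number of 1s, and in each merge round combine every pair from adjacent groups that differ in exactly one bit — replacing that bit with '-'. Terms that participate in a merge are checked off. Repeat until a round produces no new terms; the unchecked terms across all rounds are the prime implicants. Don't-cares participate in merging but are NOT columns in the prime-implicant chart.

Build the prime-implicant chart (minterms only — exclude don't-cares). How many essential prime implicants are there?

4

size-2^0 implicants → 0000  0101(✓)  0111(✓)  1001(✓)  1011(✓)  1100(✓)  1101(✓)  1111(✓)
size-2^1 implicants → -101(✓)  -111(✓)  01-1(✓)  1-01(✓)  1-11(✓)  10-1(✓)  11-1(✓)  110-
size-2^2 implicants → -1-1  1--1
Unchecked terms (primes): -1-1, 0000, 1--1, 110-
Minterm coverage:
  m0 ⊆ 0000 [E]
  m5 ⊆ -1-1 [E]
  m9 ⊆ 1--1 [E]
  m11 ⊆ 1--1 [E]
  m12 ⊆ 110- [E]
  m13 ⊆ -1-1,1--1,110-
  m15 ⊆ -1-1,1--1
E = {-1-1, 0000, 1--1, 110-}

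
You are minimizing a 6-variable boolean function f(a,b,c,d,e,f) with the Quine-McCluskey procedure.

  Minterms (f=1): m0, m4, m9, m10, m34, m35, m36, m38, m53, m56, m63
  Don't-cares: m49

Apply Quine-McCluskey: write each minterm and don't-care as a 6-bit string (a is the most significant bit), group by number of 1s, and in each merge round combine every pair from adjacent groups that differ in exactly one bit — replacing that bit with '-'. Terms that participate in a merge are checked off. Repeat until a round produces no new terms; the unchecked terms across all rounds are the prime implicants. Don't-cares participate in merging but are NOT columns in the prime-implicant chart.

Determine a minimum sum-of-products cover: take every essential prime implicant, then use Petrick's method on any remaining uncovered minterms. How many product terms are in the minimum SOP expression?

[col 0] 000000*, 000100*, 001001, 001010, 100010*, 100011*, 100100*, 100110*, 110001*, 110101*, 111000, 111111
[col 1] -00100, 000-00, 100-10, 10001-, 1001-0, 110-01
Prime implicants: -00100, 000-00, 001001, 001010, 100-10, 10001-, 1001-0, 110-01, 111000, 111111
PI chart (minterm → PIs covering it):
  0 | 000-00  (sole → essential)
  4 | -00100,000-00
  9 | 001001  (sole → essential)
  10 | 001010  (sole → essential)
  34 | 100-10,10001-
  35 | 10001-  (sole → essential)
  36 | -00100,1001-0
  38 | 100-10,1001-0
  53 | 110-01  (sole → essential)
  56 | 111000  (sole → essential)
  63 | 111111  (sole → essential)
Essential prime implicants: 000-00, 001001, 001010, 10001-, 110-01, 111000, 111111
Petrick residual → 1001-0
Minimum SOP uses 8 PIs: a'b'c'e'f' + a'b'cd'e'f + a'b'cd'ef' + ab'c'd'e + ab'c'df' + abc'e'f + abcd'e'f' + abcdef

8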